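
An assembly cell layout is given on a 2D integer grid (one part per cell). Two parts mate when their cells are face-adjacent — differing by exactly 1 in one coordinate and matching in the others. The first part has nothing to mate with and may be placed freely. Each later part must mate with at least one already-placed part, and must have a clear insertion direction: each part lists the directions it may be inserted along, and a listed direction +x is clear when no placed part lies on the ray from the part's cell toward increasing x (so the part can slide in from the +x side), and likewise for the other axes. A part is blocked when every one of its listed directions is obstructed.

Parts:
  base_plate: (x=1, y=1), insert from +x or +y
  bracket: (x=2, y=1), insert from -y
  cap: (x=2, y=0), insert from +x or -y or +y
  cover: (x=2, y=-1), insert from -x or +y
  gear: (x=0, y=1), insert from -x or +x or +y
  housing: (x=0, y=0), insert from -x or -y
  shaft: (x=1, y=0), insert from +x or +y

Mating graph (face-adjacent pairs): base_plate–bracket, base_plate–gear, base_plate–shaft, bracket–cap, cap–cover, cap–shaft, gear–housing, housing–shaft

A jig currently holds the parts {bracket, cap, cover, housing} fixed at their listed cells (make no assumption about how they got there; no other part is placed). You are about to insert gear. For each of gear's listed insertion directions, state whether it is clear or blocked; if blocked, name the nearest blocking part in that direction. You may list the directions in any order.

-x: ray from gear(0, 1) has no placed part ⇒ clear
+x: nearest on ray is bracket@(2, 1) ⇒ blocked
+y: ray from gear(0, 1) has no placed part ⇒ clear

+x: blocked by bracket; +y: clear; -x: clear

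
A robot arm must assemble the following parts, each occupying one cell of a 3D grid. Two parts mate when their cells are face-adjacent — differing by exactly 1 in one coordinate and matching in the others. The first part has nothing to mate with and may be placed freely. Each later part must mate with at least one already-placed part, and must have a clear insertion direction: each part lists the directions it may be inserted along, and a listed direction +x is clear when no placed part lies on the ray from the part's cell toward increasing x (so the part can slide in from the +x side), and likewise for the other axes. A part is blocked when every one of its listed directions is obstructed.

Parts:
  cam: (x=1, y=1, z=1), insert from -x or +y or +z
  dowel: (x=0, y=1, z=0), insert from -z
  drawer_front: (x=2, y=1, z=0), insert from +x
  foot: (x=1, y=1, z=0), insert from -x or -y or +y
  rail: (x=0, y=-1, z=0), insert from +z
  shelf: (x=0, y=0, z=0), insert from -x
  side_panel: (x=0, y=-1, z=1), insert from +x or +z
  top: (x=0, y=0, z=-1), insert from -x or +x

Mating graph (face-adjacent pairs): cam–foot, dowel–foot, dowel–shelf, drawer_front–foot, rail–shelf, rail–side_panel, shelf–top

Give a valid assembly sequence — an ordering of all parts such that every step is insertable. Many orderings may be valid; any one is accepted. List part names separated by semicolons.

top; shelf; rail; side_panel; dowel; foot; cam; drawer_front

1. top@(0, 0, -1) [-x clear] — {top}
2. shelf@(0, 0, 0) [-x clear] — {shelf, top}
3. rail@(0, -1, 0) [+z clear] — {rail, shelf, top}
4. side_panel@(0, -1, 1) [+x clear] — {rail, shelf, side_panel, top}
5. dowel@(0, 1, 0) [-z clear] — {dowel, rail, shelf, side_panel, top}
6. foot@(1, 1, 0) [-y clear] — {dowel, foot, rail, shelf, side_panel, top}
7. cam@(1, 1, 1) [-x clear] — {cam, dowel, foot, rail, shelf, side_panel, top}
8. drawer_front@(2, 1, 0) [+x clear] — {cam, dowel, drawer_front, foot, rail, shelf, side_panel, top}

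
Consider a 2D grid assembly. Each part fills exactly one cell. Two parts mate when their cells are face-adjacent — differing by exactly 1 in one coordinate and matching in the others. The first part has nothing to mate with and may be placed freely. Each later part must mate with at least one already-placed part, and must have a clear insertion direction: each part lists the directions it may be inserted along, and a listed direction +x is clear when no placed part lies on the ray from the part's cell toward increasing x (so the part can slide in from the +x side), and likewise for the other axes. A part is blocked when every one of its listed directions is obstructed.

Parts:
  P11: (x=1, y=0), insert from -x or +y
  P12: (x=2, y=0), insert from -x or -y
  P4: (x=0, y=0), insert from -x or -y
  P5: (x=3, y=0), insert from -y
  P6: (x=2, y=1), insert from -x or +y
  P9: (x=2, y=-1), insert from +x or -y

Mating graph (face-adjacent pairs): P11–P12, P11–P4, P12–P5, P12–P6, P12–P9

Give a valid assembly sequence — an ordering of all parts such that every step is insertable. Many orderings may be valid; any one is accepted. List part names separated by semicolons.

P4; P11; P12; P9; P6; P5

1. P4@(0, 0) [-x clear] — {P4}
2. P11@(1, 0) [+y clear] — {P11, P4}
3. P12@(2, 0) [-y clear] — {P11, P12, P4}
4. P9@(2, -1) [+x clear] — {P11, P12, P4, P9}
5. P6@(2, 1) [-x clear] — {P11, P12, P4, P6, P9}
6. P5@(3, 0) [-y clear] — {P11, P12, P4, P5, P6, P9}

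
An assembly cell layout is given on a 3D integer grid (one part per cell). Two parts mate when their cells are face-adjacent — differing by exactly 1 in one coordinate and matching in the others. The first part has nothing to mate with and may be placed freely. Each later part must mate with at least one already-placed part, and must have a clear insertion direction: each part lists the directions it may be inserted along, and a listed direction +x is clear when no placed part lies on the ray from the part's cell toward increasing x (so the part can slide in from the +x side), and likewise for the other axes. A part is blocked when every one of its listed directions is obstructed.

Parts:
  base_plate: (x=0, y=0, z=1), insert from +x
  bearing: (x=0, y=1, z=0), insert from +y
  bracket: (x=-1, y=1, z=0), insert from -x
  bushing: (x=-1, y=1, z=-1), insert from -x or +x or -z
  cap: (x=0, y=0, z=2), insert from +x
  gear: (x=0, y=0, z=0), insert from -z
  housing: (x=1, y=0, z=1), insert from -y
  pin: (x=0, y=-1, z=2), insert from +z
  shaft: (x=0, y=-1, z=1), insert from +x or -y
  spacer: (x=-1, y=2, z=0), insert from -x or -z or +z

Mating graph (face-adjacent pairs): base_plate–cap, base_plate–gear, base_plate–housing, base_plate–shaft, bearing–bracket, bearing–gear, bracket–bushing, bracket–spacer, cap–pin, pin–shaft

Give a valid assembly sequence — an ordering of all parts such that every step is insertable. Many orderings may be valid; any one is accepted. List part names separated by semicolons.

spacer; bracket; bearing; gear; base_plate; cap; housing; pin; shaft; bushing

1. spacer@(-1, 2, 0) [-x clear] — {spacer}
2. bracket@(-1, 1, 0) [-x clear] — {bracket, spacer}
3. bearing@(0, 1, 0) [+y clear] — {bearing, bracket, spacer}
4. gear@(0, 0, 0) [-z clear] — {bearing, bracket, gear, spacer}
5. base_plate@(0, 0, 1) [+x clear] — {base_plate, bearing, bracket, gear, spacer}
6. cap@(0, 0, 2) [+x clear] — {base_plate, bearing, bracket, cap, gear, spacer}
7. housing@(1, 0, 1) [-y clear] — {base_plate, bearing, bracket, cap, gear, housing, spacer}
8. pin@(0, -1, 2) [+z clear] — {base_plate, bearing, bracket, cap, gear, housing, pin, spacer}
9. shaft@(0, -1, 1) [+x clear] — {base_plate, bearing, bracket, cap, gear, housing, pin, shaft, spacer}
10. bushing@(-1, 1, -1) [-x clear] — {base_plate, bearing, bracket, bushing, cap, gear, housing, pin, shaft, spacer}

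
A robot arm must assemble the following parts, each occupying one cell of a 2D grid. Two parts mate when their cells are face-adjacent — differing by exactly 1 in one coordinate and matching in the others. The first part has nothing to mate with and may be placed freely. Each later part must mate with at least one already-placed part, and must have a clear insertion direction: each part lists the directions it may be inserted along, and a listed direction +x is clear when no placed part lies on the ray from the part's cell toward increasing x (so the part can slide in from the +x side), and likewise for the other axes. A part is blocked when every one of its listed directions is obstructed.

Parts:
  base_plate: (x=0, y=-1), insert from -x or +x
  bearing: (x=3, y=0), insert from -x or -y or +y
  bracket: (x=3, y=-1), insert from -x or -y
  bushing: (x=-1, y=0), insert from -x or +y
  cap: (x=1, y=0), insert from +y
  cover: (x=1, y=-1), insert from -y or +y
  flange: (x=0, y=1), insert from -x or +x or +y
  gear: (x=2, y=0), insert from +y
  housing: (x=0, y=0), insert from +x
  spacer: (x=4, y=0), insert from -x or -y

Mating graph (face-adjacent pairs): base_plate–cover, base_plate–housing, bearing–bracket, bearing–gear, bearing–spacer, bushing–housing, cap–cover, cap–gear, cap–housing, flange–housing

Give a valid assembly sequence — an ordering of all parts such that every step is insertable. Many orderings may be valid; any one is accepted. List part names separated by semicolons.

flange; housing; bushing; base_plate; cover; cap; gear; bearing; bracket; spacer

1. flange@(0, 1) [-x clear] — {flange}
2. housing@(0, 0) [+x clear] — {flange, housing}
3. bushing@(-1, 0) [-x clear] — {bushing, flange, housing}
4. base_plate@(0, -1) [-x clear] — {base_plate, bushing, flange, housing}
5. cover@(1, -1) [-y clear] — {base_plate, bushing, cover, flange, housing}
6. cap@(1, 0) [+y clear] — {base_plate, bushing, cap, cover, flange, housing}
7. gear@(2, 0) [+y clear] — {base_plate, bushing, cap, cover, flange, gear, housing}
8. bearing@(3, 0) [-y clear] — {base_plate, bearing, bushing, cap, cover, flange, gear, housing}
9. bracket@(3, -1) [-y clear] — {base_plate, bearing, bracket, bushing, cap, cover, flange, gear, housing}
10. spacer@(4, 0) [-y clear] — {base_plate, bearing, bracket, bushing, cap, cover, flange, gear, housing, spacer}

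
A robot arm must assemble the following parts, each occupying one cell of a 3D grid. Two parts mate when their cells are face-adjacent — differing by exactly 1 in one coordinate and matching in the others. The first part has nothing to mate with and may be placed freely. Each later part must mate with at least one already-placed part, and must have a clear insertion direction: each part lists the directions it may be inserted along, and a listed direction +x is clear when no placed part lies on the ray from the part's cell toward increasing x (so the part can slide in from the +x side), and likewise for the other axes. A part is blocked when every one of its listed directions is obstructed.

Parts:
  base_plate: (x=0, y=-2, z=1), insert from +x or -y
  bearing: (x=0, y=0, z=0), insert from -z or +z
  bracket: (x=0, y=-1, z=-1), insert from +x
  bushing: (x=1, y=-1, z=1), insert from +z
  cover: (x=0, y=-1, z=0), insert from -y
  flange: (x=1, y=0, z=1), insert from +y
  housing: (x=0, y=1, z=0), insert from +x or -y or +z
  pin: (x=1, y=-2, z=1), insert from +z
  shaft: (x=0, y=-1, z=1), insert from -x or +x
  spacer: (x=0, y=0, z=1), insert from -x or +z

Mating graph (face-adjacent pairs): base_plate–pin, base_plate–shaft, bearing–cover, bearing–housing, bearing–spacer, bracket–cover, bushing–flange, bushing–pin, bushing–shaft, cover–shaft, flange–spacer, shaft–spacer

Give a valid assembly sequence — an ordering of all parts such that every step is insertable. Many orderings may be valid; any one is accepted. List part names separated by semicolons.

spacer; bearing; housing; shaft; cover; base_plate; pin; bushing; bracket; flange

1. spacer@(0, 0, 1) [-x clear] — {spacer}
2. bearing@(0, 0, 0) [-z clear] — {bearing, spacer}
3. housing@(0, 1, 0) [+x clear] — {bearing, housing, spacer}
4. shaft@(0, -1, 1) [-x clear] — {bearing, housing, shaft, spacer}
5. cover@(0, -1, 0) [-y clear] — {bearing, cover, housing, shaft, spacer}
6. base_plate@(0, -2, 1) [+x clear] — {base_plate, bearing, cover, housing, shaft, spacer}
7. pin@(1, -2, 1) [+z clear] — {base_plate, bearing, cover, housing, pin, shaft, spacer}
8. bushing@(1, -1, 1) [+z clear] — {base_plate, bearing, bushing, cover, housing, pin, shaft, spacer}
9. bracket@(0, -1, -1) [+x clear] — {base_plate, bearing, bracket, bushing, cover, housing, pin, shaft, spacer}
10. flange@(1, 0, 1) [+y clear] — {base_plate, bearing, bracket, bushing, cover, flange, housing, pin, shaft, spacer}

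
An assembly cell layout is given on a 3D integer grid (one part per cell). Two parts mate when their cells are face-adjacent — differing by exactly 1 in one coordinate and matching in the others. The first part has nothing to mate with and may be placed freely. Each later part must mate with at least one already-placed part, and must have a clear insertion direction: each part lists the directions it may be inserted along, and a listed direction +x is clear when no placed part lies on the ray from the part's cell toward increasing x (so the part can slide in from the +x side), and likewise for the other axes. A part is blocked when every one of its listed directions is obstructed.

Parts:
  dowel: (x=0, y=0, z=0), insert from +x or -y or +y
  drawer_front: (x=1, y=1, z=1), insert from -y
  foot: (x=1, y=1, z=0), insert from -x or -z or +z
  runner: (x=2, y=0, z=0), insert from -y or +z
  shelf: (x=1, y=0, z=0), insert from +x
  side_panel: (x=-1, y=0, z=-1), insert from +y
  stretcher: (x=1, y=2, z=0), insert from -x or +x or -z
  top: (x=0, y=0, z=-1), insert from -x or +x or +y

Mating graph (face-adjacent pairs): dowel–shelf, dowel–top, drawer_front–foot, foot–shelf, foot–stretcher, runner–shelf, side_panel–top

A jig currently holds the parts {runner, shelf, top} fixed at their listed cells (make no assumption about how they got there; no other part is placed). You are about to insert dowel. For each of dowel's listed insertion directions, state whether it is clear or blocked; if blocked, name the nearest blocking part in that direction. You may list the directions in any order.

+x: nearest on ray is shelf@(1, 0, 0) ⇒ blocked
-y: ray from dowel(0, 0, 0) has no placed part ⇒ clear
+y: ray from dowel(0, 0, 0) has no placed part ⇒ clear

+x: blocked by shelf; +y: clear; -y: clear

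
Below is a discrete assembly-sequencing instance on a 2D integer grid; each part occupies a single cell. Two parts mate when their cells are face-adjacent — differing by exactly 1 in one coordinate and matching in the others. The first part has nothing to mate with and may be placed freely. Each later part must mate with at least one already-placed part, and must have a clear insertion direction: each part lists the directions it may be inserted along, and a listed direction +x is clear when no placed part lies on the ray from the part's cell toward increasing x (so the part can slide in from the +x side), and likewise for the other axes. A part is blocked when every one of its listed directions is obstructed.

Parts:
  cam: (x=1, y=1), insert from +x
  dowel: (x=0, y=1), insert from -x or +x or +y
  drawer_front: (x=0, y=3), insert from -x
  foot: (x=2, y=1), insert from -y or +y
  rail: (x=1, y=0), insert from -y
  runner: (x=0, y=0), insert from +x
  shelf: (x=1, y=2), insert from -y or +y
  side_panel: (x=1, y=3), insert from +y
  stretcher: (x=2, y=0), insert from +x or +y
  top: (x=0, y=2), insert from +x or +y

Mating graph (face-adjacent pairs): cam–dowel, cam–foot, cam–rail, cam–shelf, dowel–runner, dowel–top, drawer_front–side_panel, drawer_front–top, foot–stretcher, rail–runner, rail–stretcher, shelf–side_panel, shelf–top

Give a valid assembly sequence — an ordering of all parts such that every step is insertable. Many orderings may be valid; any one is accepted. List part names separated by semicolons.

1. cam@(1, 1) [+x clear] — {cam}
2. dowel@(0, 1) [-x clear] — {cam, dowel}
3. runner@(0, 0) [+x clear] — {cam, dowel, runner}
4. top@(0, 2) [+x clear] — {cam, dowel, runner, top}
5. foot@(2, 1) [-y clear] — {cam, dowel, foot, runner, top}
6. drawer_front@(0, 3) [-x clear] — {cam, dowel, drawer_front, foot, runner, top}
7. shelf@(1, 2) [+y clear] — {cam, dowel, drawer_front, foot, runner, shelf, top}
8. side_panel@(1, 3) [+y clear] — {cam, dowel, drawer_front, foot, runner, shelf, side_panel, top}
9. rail@(1, 0) [-y clear] — {cam, dowel, drawer_front, foot, rail, runner, shelf, side_panel, top}
10. stretcher@(2, 0) [+x clear] — {cam, dowel, drawer_front, foot, rail, runner, shelf, side_panel, stretcher, top}

cam; dowel; runner; top; foot; drawer_front; shelf; side_panel; rail; stretcher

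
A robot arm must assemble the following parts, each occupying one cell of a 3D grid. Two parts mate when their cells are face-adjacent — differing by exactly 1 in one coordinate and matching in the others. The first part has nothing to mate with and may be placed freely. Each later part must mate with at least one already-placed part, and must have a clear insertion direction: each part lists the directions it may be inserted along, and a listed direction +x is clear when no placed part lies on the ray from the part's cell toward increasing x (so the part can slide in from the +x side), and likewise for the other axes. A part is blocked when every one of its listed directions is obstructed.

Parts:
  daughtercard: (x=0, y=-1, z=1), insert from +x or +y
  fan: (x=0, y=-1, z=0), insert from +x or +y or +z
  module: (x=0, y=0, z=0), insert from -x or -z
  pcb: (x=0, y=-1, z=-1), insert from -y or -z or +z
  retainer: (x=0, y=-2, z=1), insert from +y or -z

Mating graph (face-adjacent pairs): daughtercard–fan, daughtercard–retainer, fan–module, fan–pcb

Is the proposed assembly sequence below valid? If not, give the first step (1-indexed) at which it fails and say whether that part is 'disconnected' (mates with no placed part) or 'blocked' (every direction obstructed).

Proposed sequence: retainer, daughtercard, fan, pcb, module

Valid

1. retainer@(0, -2, 1) [+y clear] — {retainer}
2. daughtercard@(0, -1, 1) [+x clear] — {daughtercard, retainer}
3. fan@(0, -1, 0) [+x clear] — {daughtercard, fan, retainer}
4. pcb@(0, -1, -1) [-y clear] — {daughtercard, fan, pcb, retainer}
5. module@(0, 0, 0) [-x clear] — {daughtercard, fan, module, pcb, retainer}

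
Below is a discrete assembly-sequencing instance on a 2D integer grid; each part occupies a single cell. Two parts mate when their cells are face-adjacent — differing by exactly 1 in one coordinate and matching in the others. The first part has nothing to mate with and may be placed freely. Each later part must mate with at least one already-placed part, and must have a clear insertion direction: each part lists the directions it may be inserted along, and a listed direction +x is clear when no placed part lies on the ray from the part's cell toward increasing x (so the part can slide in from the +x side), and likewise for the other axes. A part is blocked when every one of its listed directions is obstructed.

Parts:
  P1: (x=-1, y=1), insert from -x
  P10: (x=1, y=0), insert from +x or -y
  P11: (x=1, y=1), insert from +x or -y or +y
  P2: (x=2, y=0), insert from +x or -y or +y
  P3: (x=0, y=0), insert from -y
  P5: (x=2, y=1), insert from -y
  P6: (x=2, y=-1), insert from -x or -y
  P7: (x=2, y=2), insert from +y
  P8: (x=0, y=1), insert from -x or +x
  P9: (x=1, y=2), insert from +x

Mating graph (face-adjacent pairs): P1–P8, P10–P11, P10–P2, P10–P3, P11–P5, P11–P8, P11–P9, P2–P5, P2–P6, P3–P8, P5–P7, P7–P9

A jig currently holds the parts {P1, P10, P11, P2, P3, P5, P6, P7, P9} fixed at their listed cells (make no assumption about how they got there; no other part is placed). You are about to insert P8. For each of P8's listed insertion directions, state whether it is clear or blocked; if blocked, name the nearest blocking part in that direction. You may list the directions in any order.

+x: blocked by P11; -x: blocked by P1

-x: nearest on ray is P1@(-1, 1) ⇒ blocked
+x: nearest on ray is P11@(1, 1) ⇒ blocked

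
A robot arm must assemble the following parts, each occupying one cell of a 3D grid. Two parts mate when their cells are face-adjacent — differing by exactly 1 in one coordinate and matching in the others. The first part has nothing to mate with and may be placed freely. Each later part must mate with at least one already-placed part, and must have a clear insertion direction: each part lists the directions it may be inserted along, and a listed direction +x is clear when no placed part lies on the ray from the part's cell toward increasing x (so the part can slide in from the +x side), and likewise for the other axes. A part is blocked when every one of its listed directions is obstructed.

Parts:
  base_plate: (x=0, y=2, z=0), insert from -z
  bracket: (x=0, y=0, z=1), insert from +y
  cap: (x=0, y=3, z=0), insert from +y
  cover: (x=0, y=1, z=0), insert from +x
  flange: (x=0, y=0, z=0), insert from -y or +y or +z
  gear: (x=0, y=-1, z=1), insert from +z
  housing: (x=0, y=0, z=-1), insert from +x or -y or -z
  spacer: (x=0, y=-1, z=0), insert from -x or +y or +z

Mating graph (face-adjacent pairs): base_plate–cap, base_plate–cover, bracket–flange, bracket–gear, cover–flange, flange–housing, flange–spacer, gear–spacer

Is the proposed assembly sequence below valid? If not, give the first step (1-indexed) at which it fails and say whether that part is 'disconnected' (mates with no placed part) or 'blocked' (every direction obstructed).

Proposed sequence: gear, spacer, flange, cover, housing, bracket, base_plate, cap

Valid

1. gear@(0, -1, 1) [+z clear] — {gear}
2. spacer@(0, -1, 0) [-x clear] — {gear, spacer}
3. flange@(0, 0, 0) [+y clear] — {flange, gear, spacer}
4. cover@(0, 1, 0) [+x clear] — {cover, flange, gear, spacer}
5. housing@(0, 0, -1) [+x clear] — {cover, flange, gear, housing, spacer}
6. bracket@(0, 0, 1) [+y clear] — {bracket, cover, flange, gear, housing, spacer}
7. base_plate@(0, 2, 0) [-z clear] — {base_plate, bracket, cover, flange, gear, housing, spacer}
8. cap@(0, 3, 0) [+y clear] — {base_plate, bracket, cap, cover, flange, gear, housing, spacer}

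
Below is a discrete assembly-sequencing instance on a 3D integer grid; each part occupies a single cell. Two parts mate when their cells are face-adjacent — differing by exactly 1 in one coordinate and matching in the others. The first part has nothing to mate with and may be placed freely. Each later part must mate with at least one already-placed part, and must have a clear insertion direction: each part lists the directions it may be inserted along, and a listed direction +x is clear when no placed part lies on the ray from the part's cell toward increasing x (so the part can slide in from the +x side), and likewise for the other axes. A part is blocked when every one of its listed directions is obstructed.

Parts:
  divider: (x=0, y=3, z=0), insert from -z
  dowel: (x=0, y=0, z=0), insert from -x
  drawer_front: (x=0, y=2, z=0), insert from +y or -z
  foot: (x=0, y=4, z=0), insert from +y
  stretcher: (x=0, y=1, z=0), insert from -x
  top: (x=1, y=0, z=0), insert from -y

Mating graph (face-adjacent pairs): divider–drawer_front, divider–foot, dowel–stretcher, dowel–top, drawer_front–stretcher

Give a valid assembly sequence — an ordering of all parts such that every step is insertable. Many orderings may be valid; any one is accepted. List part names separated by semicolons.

1. drawer_front@(0, 2, 0) [+y clear] — {drawer_front}
2. divider@(0, 3, 0) [-z clear] — {divider, drawer_front}
3. foot@(0, 4, 0) [+y clear] — {divider, drawer_front, foot}
4. stretcher@(0, 1, 0) [-x clear] — {divider, drawer_front, foot, stretcher}
5. dowel@(0, 0, 0) [-x clear] — {divider, dowel, drawer_front, foot, stretcher}
6. top@(1, 0, 0) [-y clear] — {divider, dowel, drawer_front, foot, stretcher, top}

drawer_front; divider; foot; stretcher; dowel; top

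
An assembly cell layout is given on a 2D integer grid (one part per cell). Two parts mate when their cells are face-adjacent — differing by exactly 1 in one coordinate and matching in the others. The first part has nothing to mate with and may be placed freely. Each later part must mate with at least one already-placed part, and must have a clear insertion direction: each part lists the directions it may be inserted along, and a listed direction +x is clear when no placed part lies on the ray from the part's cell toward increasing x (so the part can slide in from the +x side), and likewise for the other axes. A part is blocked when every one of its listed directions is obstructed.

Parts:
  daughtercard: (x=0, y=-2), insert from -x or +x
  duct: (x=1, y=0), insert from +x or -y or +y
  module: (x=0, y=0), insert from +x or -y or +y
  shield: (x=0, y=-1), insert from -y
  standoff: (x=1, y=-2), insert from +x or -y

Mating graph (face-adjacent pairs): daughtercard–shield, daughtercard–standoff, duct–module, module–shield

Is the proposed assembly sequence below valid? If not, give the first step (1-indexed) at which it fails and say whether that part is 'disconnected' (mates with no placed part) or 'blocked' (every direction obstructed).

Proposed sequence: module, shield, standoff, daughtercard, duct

1. module@(0, 0) [+x clear] — {module}
2. shield@(0, -1) [-y clear] — {module, shield}
3. standoff@(1, -2) — no placed neighbour ⇒ disconnected

Invalid at step 3 (disconnected)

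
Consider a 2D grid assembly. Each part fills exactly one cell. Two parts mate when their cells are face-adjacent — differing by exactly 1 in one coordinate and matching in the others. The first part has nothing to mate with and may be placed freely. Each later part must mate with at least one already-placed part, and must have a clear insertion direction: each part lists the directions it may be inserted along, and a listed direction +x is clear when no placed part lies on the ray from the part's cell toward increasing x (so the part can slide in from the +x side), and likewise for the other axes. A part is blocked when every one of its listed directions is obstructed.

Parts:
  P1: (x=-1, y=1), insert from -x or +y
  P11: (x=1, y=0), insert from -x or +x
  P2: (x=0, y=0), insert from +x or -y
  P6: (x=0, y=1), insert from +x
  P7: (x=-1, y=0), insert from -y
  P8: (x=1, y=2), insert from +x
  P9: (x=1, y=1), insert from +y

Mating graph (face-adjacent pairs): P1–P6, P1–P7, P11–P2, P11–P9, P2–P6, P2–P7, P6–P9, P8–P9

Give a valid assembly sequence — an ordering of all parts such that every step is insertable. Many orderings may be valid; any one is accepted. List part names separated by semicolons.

P2; P6; P1; P7; P11; P9; P8

1. P2@(0, 0) [+x clear] — {P2}
2. P6@(0, 1) [+x clear] — {P2, P6}
3. P1@(-1, 1) [-x clear] — {P1, P2, P6}
4. P7@(-1, 0) [-y clear] — {P1, P2, P6, P7}
5. P11@(1, 0) [+x clear] — {P1, P11, P2, P6, P7}
6. P9@(1, 1) [+y clear] — {P1, P11, P2, P6, P7, P9}
7. P8@(1, 2) [+x clear] — {P1, P11, P2, P6, P7, P8, P9}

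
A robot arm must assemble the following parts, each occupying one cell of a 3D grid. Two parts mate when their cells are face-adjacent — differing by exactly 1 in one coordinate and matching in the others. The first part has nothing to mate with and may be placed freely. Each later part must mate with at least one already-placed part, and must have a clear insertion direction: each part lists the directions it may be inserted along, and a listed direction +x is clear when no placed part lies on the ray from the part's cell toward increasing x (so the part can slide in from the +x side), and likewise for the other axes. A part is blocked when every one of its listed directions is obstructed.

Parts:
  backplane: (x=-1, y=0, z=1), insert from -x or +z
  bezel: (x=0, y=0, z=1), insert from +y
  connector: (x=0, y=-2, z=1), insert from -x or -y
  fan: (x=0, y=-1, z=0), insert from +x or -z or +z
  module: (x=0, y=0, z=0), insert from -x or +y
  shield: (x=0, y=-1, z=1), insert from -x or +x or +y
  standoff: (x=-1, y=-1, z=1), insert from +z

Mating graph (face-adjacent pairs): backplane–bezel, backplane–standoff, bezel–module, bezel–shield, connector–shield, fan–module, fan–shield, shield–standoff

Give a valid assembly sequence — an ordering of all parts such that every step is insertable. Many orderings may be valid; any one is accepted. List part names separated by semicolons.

1. connector@(0, -2, 1) [-x clear] — {connector}
2. shield@(0, -1, 1) [-x clear] — {connector, shield}
3. standoff@(-1, -1, 1) [+z clear] — {connector, shield, standoff}
4. bezel@(0, 0, 1) [+y clear] — {bezel, connector, shield, standoff}
5. module@(0, 0, 0) [-x clear] — {bezel, connector, module, shield, standoff}
6. backplane@(-1, 0, 1) [-x clear] — {backplane, bezel, connector, module, shield, standoff}
7. fan@(0, -1, 0) [+x clear] — {backplane, bezel, connector, fan, module, shield, standoff}

connector; shield; standoff; bezel; module; backplane; fan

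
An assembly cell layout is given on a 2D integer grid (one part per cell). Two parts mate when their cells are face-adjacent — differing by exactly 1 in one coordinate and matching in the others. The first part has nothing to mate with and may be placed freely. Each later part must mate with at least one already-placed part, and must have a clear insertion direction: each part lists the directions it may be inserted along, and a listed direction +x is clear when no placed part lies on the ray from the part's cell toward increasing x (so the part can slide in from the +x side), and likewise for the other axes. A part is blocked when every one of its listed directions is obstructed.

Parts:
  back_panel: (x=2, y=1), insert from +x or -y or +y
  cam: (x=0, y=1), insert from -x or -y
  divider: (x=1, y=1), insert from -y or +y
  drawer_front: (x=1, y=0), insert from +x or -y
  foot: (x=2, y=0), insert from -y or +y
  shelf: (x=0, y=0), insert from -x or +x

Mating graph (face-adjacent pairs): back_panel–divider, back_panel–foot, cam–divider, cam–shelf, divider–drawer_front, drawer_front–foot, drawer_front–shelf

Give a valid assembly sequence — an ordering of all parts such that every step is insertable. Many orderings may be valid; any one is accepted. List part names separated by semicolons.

1. cam@(0, 1) [-x clear] — {cam}
2. shelf@(0, 0) [-x clear] — {cam, shelf}
3. drawer_front@(1, 0) [+x clear] — {cam, drawer_front, shelf}
4. divider@(1, 1) [+y clear] — {cam, divider, drawer_front, shelf}
5. back_panel@(2, 1) [+x clear] — {back_panel, cam, divider, drawer_front, shelf}
6. foot@(2, 0) [-y clear] — {back_panel, cam, divider, drawer_front, foot, shelf}

cam; shelf; drawer_front; divider; back_panel; foot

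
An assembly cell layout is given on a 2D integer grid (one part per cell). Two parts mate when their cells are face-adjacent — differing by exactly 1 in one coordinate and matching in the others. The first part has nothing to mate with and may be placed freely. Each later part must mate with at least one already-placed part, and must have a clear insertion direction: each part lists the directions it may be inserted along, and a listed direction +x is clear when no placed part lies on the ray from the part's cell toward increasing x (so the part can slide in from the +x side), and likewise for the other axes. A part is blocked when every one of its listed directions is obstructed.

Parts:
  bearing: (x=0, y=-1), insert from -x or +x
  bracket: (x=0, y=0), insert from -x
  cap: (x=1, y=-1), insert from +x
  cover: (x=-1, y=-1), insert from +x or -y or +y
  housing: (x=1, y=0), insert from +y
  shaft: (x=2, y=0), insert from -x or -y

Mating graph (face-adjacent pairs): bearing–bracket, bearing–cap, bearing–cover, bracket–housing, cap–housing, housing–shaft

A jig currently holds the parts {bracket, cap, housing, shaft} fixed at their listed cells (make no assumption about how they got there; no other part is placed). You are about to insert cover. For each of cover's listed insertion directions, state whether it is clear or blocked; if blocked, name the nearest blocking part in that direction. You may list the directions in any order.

+x: blocked by cap; +y: clear; -y: clear

+x: nearest on ray is cap@(1, -1) ⇒ blocked
-y: ray from cover(-1, -1) has no placed part ⇒ clear
+y: ray from cover(-1, -1) has no placed part ⇒ clear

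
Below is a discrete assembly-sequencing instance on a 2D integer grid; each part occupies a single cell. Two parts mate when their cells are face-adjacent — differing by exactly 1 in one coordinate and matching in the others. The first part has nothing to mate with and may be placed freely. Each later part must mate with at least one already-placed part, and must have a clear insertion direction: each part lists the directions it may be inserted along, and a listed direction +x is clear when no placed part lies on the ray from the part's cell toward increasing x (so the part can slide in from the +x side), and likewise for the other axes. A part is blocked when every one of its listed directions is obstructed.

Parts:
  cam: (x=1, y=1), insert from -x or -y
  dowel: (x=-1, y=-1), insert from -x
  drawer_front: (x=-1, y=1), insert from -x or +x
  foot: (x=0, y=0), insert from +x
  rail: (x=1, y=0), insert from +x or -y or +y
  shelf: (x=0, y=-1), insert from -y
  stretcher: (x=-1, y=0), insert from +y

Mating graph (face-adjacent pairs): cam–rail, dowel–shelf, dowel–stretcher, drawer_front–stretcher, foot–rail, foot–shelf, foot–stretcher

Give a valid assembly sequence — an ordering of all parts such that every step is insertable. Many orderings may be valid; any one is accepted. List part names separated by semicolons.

1. foot@(0, 0) [+x clear] — {foot}
2. rail@(1, 0) [+x clear] — {foot, rail}
3. shelf@(0, -1) [-y clear] — {foot, rail, shelf}
4. dowel@(-1, -1) [-x clear] — {dowel, foot, rail, shelf}
5. cam@(1, 1) [-x clear] — {cam, dowel, foot, rail, shelf}
6. stretcher@(-1, 0) [+y clear] — {cam, dowel, foot, rail, shelf, stretcher}
7. drawer_front@(-1, 1) [-x clear] — {cam, dowel, drawer_front, foot, rail, shelf, stretcher}

foot; rail; shelf; dowel; cam; stretcher; drawer_front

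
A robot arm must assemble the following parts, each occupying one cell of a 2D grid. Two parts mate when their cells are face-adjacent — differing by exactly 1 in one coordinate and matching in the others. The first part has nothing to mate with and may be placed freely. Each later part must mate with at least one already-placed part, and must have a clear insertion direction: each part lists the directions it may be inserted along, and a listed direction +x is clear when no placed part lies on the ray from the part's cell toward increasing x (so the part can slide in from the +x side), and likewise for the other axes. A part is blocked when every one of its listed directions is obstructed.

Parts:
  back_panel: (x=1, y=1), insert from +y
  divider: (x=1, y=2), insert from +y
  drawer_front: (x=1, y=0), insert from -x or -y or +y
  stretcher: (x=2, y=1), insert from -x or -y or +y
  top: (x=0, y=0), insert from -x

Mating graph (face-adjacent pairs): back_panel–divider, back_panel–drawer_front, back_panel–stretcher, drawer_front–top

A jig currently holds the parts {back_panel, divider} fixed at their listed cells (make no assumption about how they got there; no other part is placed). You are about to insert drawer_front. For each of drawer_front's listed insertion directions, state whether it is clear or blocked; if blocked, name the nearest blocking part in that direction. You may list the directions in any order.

-x: ray from drawer_front(1, 0) has no placed part ⇒ clear
-y: ray from drawer_front(1, 0) has no placed part ⇒ clear
+y: nearest on ray is back_panel@(1, 1) ⇒ blocked

+y: blocked by back_panel; -x: clear; -y: clear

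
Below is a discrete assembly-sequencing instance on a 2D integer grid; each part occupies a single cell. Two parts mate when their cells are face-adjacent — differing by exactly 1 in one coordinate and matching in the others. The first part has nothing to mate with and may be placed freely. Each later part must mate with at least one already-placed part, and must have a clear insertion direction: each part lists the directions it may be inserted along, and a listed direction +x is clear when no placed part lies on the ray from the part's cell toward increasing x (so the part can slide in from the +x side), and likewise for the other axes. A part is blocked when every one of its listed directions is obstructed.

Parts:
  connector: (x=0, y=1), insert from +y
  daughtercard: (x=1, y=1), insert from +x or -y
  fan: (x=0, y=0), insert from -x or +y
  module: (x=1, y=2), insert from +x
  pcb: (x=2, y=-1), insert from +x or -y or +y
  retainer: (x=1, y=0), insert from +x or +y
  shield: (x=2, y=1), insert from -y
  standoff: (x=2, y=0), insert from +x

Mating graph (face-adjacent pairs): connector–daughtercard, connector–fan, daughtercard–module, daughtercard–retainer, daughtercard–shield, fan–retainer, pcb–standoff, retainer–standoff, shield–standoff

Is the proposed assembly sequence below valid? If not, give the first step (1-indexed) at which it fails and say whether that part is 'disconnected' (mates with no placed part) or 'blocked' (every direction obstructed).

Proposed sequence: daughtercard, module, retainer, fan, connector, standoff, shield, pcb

Invalid at step 7 (blocked)

1. daughtercard@(1, 1) [+x clear] — {daughtercard}
2. module@(1, 2) [+x clear] — {daughtercard, module}
3. retainer@(1, 0) [+x clear] — {daughtercard, module, retainer}
4. fan@(0, 0) [-x clear] — {daughtercard, fan, module, retainer}
5. connector@(0, 1) [+y clear] — {connector, daughtercard, fan, module, retainer}
6. standoff@(2, 0) [+x clear] — {connector, daughtercard, fan, module, retainer, standoff}
7. shield@(2, 1) — -y all obstructed ⇒ blocked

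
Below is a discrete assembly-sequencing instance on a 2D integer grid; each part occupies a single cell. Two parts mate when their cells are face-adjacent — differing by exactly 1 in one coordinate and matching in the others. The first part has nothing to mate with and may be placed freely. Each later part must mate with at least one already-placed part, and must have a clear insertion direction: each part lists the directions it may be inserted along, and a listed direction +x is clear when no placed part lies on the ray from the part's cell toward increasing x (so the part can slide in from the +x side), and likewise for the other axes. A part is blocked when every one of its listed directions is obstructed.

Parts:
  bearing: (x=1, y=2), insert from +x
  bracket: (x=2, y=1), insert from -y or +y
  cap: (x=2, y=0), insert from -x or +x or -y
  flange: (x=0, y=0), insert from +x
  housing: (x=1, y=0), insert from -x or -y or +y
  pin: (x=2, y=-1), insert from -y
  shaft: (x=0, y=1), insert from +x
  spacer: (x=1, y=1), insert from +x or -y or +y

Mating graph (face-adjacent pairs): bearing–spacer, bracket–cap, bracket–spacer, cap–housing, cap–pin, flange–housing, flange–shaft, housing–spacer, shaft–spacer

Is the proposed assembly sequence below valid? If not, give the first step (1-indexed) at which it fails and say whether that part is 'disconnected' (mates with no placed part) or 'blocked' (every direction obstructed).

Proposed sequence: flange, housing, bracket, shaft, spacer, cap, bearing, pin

1. flange@(0, 0) [+x clear] — {flange}
2. housing@(1, 0) [-y clear] — {flange, housing}
3. bracket@(2, 1) — no placed neighbour ⇒ disconnected

Invalid at step 3 (disconnected)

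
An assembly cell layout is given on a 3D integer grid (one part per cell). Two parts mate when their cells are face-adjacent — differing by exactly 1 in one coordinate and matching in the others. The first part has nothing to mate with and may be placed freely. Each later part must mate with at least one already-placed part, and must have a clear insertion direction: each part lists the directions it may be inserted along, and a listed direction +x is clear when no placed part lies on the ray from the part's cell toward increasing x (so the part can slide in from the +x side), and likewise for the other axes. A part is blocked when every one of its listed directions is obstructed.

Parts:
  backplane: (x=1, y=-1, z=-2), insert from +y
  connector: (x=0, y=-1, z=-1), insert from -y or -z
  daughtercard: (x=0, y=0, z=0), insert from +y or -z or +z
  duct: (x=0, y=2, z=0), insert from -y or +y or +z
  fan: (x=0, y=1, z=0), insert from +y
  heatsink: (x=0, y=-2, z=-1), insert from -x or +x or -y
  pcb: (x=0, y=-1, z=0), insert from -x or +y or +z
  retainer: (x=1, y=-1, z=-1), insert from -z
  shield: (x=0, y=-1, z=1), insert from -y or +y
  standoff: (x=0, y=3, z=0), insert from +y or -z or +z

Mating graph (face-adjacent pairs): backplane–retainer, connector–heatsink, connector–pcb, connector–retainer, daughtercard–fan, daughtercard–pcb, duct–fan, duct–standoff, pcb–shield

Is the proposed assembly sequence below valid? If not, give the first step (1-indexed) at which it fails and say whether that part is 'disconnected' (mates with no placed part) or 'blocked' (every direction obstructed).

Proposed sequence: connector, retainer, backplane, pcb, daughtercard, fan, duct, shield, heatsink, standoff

Valid

1. connector@(0, -1, -1) [-y clear] — {connector}
2. retainer@(1, -1, -1) [-z clear] — {connector, retainer}
3. backplane@(1, -1, -2) [+y clear] — {backplane, connector, retainer}
4. pcb@(0, -1, 0) [-x clear] — {backplane, connector, pcb, retainer}
5. daughtercard@(0, 0, 0) [+y clear] — {backplane, connector, daughtercard, pcb, retainer}
6. fan@(0, 1, 0) [+y clear] — {backplane, connector, daughtercard, fan, pcb, retainer}
7. duct@(0, 2, 0) [+y clear] — {backplane, connector, daughtercard, duct, fan, pcb, retainer}
8. shield@(0, -1, 1) [-y clear] — {backplane, connector, daughtercard, duct, fan, pcb, retainer, shield}
9. heatsink@(0, -2, -1) [-x clear] — {backplane, connector, daughtercard, duct, fan, heatsink, pcb, retainer, shield}
10. standoff@(0, 3, 0) [+y clear] — {backplane, connector, daughtercard, duct, fan, heatsink, pcb, retainer, shield, standoff}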